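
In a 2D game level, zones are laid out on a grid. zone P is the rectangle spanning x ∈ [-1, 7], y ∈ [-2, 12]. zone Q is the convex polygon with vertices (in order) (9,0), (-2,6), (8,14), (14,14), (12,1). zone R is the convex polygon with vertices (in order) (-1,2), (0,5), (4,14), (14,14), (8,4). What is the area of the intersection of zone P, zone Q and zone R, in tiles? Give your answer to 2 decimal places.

43.87

The intersection is the polygon with vertices (7,3.778), (3.5,3), (-0.026,4.923), (0,5), (1.793,9.034), (5.5,12), (7,12).
By the shoelace formula its area is 43.87.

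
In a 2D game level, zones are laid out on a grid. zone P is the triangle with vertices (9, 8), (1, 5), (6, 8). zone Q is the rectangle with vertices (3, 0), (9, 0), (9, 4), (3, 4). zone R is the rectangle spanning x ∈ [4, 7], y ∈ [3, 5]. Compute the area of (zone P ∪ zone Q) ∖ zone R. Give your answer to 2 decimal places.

25.50

|zone P ∪ zone Q| = 28.5.
|(zone P ∪ zone Q) ∩ zone R| = 3.
|(zone P ∪ zone Q) ∖ zone R| = 28.5 − 3 = 25.50.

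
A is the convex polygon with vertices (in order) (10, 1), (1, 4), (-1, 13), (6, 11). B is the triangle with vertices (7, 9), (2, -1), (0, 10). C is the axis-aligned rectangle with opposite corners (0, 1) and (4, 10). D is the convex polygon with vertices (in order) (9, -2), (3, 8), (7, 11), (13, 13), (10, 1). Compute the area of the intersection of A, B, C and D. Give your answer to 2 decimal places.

1.21

The intersection is the polygon with vertices (4,6.333), (3,8), (4,8.75).
By the shoelace formula its area is 1.21.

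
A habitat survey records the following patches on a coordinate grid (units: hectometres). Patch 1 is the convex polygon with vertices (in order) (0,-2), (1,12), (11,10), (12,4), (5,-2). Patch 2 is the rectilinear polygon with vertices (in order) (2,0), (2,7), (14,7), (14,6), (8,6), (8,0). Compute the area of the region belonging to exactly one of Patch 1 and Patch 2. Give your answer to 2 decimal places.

|Patch 1| = 125, |Patch 2| = 48, |Patch 1∩Patch 2| = 45.3929.
|Patch 1 △ Patch 2| = |Patch 1| + |Patch 2| − 2·|Patch 1∩Patch 2| = 125 + 48 − 90.7857 = 82.21.

82.21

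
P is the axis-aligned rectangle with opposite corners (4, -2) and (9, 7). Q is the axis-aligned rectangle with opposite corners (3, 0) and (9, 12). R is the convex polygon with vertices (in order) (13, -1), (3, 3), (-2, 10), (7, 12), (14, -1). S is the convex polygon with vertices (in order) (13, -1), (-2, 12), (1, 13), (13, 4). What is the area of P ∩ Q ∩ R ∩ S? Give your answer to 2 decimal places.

The intersection is the polygon with vertices (9,7), (9,2.467), (4,6.8), (4,7).
By the shoelace formula its area is 11.83.

11.83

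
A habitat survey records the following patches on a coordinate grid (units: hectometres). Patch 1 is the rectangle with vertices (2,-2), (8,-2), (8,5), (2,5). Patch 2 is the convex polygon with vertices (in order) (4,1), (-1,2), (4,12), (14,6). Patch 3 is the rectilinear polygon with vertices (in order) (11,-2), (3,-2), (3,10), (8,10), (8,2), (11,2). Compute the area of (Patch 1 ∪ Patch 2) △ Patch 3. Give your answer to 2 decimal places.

|Patch 1 ∪ Patch 2| = 104.9.
|(Patch 1 ∪ Patch 2) ∩ Patch 3| = 59.8667.
|(Patch 1 ∪ Patch 2) △ Patch 3| = 104.9 + 72 − 119.7333 = 57.17.

57.17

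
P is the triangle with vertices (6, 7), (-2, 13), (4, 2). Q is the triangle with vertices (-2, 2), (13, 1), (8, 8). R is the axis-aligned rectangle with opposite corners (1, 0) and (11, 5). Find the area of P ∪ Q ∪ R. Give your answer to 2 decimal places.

86.22

By inclusion–exclusion:
Individual areas: |P| = 26, |Q| = 50, |R| = 50.
|P∩Q| = 6.0735.
|P∩R| = 4.2545.
|Q∩R| = 33.619.
|P∩Q∩R| = 4.163.
|P ∪ Q ∪ R| = 126 − 43.9471 + 4.163 = 86.22.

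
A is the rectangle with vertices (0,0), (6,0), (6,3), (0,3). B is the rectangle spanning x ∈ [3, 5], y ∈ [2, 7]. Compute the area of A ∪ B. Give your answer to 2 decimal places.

26.00

By inclusion–exclusion:
Individual areas: |A| = 18, |B| = 10.
|A∩B|: x∈[3,5], y∈[2,3] → 2·1 = 2.
|A ∪ B| = 28 − 2 = 26.00.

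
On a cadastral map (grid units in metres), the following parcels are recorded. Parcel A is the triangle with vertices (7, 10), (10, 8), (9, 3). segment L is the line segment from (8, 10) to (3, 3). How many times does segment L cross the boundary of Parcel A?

The segment meets the boundary at (7.286,9), (7.677,9.548).

2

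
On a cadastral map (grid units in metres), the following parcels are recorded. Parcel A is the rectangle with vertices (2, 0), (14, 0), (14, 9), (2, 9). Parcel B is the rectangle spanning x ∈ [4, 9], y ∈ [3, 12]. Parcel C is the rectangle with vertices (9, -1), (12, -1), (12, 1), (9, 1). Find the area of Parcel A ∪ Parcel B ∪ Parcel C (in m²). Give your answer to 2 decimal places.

126.00

By inclusion–exclusion:
Individual areas: |Parcel A| = 108, |Parcel B| = 45, |Parcel C| = 6.
|Parcel A∩Parcel B|: x∈[4,9], y∈[3,9] → 5·6 = 30.
|Parcel A∩Parcel C|: x∈[9,12], y∈[0,1] → 3·1 = 3.
|Parcel B∩Parcel C| = 0 (no overlap).
|Parcel A∩Parcel B∩Parcel C| = 0.
|Parcel A ∪ Parcel B ∪ Parcel C| = 159 − 33 + 0 = 126.00.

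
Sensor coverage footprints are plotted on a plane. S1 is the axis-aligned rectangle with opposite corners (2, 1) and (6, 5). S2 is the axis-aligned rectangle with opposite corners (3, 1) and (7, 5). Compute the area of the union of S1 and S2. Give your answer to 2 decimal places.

By inclusion–exclusion:
Individual areas: |S1| = 16, |S2| = 16.
|S1∩S2|: x∈[3,6], y∈[1,5] → 3·4 = 12.
|S1 ∪ S2| = 32 − 12 = 20.00.

20.00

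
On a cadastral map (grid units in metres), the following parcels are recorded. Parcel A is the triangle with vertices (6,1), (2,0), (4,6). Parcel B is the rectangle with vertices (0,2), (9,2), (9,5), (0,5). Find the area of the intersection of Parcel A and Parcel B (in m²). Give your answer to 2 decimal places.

5.50

The intersection is the polygon with vertices (3.667,5), (4.4,5), (5.6,2), (2.667,2).
By the shoelace formula its area is 5.50.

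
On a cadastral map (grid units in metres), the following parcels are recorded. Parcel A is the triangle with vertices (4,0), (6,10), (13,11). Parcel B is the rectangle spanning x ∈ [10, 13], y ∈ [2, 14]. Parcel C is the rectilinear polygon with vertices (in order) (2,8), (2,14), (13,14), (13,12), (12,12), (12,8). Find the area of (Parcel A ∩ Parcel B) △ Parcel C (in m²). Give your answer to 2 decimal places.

|Parcel A ∩ Parcel B| = 4.8571.
|(Parcel A ∩ Parcel B) ∩ Parcel C| = 4.1356.
|(Parcel A ∩ Parcel B) △ Parcel C| = 4.8571 + 62 − 8.2713 = 58.59.

58.59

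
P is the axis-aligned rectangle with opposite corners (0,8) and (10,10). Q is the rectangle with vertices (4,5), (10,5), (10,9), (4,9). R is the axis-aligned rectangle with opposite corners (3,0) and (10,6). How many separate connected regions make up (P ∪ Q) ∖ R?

(P ∪ Q) ∖ R is a single connected region.

1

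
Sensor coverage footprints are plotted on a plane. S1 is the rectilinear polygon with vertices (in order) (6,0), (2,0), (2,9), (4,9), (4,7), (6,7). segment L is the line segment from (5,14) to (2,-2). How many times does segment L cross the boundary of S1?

The segment meets the boundary at (2.375,0), (4,8.667).

2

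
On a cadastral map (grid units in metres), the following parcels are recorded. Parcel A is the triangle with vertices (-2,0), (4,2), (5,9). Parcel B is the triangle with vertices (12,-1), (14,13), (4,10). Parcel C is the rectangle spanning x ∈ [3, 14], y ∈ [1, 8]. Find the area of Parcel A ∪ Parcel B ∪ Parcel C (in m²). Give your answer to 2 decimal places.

122.70

By inclusion–exclusion:
Individual areas: |Parcel A| = 20, |Parcel B| = 67, |Parcel C| = 77.
|Parcel A∩Parcel B| = 0.018.
|Parcel A∩Parcel C| = 7.7778.
|Parcel B∩Parcel C| = 33.5.
|Parcel A∩Parcel B∩Parcel C| = 0.
|Parcel A ∪ Parcel B ∪ Parcel C| = 164 − 41.2958 + 0 = 122.70.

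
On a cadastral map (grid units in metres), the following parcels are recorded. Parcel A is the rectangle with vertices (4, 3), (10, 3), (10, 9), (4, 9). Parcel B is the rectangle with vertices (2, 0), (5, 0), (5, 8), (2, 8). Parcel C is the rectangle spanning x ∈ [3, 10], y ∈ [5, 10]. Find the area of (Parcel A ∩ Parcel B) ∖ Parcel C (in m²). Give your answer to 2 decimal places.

|Parcel A ∩ Parcel B| = 5.
|(Parcel A ∩ Parcel B) ∩ Parcel C| = 3.
|(Parcel A ∩ Parcel B) ∖ Parcel C| = 5 − 3 = 2.00.

2.00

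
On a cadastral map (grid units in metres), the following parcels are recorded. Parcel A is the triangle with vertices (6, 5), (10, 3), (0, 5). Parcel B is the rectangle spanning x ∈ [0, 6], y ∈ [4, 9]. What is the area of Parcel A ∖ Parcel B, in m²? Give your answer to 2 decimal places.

|Parcel A| = 6, |Parcel A∩Parcel B| = 3.5.
|Parcel A ∖ Parcel B| = |Parcel A| − |Parcel A∩Parcel B| = 6 − 3.5 = 2.50.

2.50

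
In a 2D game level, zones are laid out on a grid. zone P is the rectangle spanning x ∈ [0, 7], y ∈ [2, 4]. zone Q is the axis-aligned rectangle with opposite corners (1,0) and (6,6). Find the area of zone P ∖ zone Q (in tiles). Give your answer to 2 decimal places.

|zone P∩zone Q|: x∈[1,6], y∈[2,4] → 5·2 = 10.
|zone P| = 14.
|zone P ∖ zone Q| = |zone P| − |zone P∩zone Q| = 14 − 10 = 4.00.

4.00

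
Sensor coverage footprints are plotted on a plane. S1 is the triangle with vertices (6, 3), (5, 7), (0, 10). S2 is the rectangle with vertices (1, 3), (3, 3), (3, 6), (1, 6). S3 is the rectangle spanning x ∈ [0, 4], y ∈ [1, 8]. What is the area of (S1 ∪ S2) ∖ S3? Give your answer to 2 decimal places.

|S1 ∪ S2| = 14.5.
|(S1 ∪ S2) ∩ S3| = 8.9143.
|(S1 ∪ S2) ∖ S3| = 14.5 − 8.9143 = 5.59.

5.59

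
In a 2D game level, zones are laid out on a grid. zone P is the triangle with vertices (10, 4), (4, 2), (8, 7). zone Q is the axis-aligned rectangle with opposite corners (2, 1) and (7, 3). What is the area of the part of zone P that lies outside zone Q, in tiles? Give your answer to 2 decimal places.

|zone P| = 11, |zone P∩zone Q| = 1.1.
|zone P ∖ zone Q| = |zone P| − |zone P∩zone Q| = 11 − 1.1 = 9.90.

9.90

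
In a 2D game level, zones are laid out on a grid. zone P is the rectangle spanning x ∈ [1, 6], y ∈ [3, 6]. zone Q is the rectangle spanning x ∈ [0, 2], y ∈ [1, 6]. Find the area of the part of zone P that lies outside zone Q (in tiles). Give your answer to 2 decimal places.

|zone P∩zone Q|: x∈[1,2], y∈[3,6] → 1·3 = 3.
|zone P| = 15.
|zone P ∖ zone Q| = |zone P| − |zone P∩zone Q| = 15 − 3 = 12.00.

12.00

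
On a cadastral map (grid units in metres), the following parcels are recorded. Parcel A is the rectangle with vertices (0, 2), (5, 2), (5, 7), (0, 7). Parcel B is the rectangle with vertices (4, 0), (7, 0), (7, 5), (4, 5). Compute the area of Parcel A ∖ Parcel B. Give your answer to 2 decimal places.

|Parcel A∩Parcel B|: x∈[4,5], y∈[2,5] → 1·3 = 3.
|Parcel A| = 25.
|Parcel A ∖ Parcel B| = |Parcel A| − |Parcel A∩Parcel B| = 25 − 3 = 22.00.

22.00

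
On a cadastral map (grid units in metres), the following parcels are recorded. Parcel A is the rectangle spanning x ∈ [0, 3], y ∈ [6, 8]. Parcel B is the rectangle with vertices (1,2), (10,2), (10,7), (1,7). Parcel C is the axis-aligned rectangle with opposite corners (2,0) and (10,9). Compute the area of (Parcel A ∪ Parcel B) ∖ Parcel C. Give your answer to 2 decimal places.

|Parcel A ∪ Parcel B| = 49.
|(Parcel A ∪ Parcel B) ∩ Parcel C| = 41.
|(Parcel A ∪ Parcel B) ∖ Parcel C| = 49 − 41 = 8.00.

8.00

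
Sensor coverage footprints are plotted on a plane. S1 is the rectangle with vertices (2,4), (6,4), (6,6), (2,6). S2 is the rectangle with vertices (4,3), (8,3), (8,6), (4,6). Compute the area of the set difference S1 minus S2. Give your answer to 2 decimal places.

4.00

|S1∩S2|: x∈[4,6], y∈[4,6] → 2·2 = 4.
|S1| = 8.
|S1 ∖ S2| = |S1| − |S1∩S2| = 8 − 4 = 4.00.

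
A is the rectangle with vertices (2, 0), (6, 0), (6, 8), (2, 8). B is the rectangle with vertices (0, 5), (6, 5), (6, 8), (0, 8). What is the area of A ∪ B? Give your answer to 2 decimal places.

38.00

By inclusion–exclusion:
Individual areas: |A| = 32, |B| = 18.
|A∩B|: x∈[2,6], y∈[5,8] → 4·3 = 12.
|A ∪ B| = 50 − 12 = 38.00.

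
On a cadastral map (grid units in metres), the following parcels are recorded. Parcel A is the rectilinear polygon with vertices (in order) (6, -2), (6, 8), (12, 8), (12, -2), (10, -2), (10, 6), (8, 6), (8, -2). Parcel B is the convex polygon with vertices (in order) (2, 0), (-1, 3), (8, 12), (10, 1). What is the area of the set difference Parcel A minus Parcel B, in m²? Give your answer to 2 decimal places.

|Parcel A| = 44, |Parcel A∩Parcel B| = 16.5682.
|Parcel A ∖ Parcel B| = |Parcel A| − |Parcel A∩Parcel B| = 44 − 16.5682 = 27.43.

27.43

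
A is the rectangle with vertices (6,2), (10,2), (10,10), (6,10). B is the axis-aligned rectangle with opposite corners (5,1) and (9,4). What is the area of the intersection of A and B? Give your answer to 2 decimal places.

|A∩B|: x∈[6,9], y∈[2,4] → 3·2 = 6.

6.00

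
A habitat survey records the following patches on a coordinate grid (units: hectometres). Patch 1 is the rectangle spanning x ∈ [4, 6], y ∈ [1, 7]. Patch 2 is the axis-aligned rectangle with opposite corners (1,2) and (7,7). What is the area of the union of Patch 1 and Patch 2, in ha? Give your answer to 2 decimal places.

32.00

By inclusion–exclusion:
Individual areas: |Patch 1| = 12, |Patch 2| = 30.
|Patch 1∩Patch 2|: x∈[4,6], y∈[2,7] → 2·5 = 10.
|Patch 1 ∪ Patch 2| = 42 − 10 = 32.00.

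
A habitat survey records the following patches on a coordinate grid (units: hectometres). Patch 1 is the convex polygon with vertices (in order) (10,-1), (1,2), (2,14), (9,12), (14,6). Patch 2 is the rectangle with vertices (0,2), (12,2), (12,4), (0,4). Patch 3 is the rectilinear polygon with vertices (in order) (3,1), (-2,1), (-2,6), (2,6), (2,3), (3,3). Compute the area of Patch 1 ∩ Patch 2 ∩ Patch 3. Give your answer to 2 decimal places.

2.83

The intersection is the polygon with vertices (2,4), (2,3), (3,3), (3,2), (1,2), (1.167,4).
By the shoelace formula its area is 2.83.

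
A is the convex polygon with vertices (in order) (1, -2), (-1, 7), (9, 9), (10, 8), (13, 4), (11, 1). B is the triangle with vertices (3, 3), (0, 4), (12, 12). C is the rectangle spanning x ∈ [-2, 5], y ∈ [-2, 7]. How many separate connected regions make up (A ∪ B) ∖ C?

(A ∪ B) ∖ C is a single connected region.

1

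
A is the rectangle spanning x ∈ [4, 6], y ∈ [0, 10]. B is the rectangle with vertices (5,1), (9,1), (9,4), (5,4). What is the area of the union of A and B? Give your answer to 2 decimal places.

29.00

By inclusion–exclusion:
Individual areas: |A| = 20, |B| = 12.
|A∩B|: x∈[5,6], y∈[1,4] → 1·3 = 3.
|A ∪ B| = 32 − 3 = 29.00.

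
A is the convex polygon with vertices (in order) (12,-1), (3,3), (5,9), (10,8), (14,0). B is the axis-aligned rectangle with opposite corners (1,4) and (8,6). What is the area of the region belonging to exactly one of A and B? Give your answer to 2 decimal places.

59.17

|A| = 62.5, |B| = 14, |A∩B| = 8.6667.
|A △ B| = |A| + |B| − 2·|A∩B| = 62.5 + 14 − 17.3333 = 59.17.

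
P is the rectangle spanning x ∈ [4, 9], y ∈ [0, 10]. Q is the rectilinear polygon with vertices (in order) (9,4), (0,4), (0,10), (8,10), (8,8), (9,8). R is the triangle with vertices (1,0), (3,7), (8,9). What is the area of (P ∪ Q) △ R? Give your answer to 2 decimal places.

|P ∪ Q| = 74.
|(P ∪ Q) ∩ R| = 11.5714.
|(P ∪ Q) △ R| = 74 + 15.5 − 23.1429 = 66.36.

66.36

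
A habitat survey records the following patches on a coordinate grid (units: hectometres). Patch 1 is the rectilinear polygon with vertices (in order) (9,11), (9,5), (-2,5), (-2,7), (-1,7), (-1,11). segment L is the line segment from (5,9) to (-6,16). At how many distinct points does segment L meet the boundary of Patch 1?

The segment meets the boundary at (1.857,11).

1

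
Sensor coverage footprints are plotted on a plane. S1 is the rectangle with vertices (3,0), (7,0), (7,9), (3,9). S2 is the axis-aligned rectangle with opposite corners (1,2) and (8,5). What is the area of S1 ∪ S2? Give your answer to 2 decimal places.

45.00

By inclusion–exclusion:
Individual areas: |S1| = 36, |S2| = 21.
|S1∩S2|: x∈[3,7], y∈[2,5] → 4·3 = 12.
|S1 ∪ S2| = 57 − 12 = 45.00.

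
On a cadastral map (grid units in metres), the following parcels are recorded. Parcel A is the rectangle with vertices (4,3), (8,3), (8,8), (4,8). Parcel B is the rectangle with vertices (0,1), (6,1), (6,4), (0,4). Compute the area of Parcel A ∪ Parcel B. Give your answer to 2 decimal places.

By inclusion–exclusion:
Individual areas: |Parcel A| = 20, |Parcel B| = 18.
|Parcel A∩Parcel B|: x∈[4,6], y∈[3,4] → 2·1 = 2.
|Parcel A ∪ Parcel B| = 38 − 2 = 36.00.

36.00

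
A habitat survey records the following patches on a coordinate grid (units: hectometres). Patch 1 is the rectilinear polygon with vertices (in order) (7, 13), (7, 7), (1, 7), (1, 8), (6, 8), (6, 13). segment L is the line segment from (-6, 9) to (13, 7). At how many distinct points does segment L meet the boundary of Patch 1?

2

The segment meets the boundary at (7,7.632), (3.5,8).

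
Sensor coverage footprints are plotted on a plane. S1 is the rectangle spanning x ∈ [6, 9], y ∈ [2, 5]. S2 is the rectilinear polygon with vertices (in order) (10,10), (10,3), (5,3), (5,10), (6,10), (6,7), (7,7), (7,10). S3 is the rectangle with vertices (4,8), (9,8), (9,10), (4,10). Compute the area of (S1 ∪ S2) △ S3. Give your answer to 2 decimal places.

33.00

|S1 ∪ S2| = 35.
|(S1 ∪ S2) ∩ S3| = 6.
|(S1 ∪ S2) △ S3| = 35 + 10 − 12 = 33.00.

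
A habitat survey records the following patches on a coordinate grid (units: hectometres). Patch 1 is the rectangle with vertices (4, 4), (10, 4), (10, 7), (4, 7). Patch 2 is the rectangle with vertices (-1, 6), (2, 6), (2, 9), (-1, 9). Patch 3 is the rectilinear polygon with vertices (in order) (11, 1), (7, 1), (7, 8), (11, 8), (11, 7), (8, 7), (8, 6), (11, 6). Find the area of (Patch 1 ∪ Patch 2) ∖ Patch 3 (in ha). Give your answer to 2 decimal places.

20.00

|Patch 1 ∪ Patch 2| = 27.
|(Patch 1 ∪ Patch 2) ∩ Patch 3| = 7.
|(Patch 1 ∪ Patch 2) ∖ Patch 3| = 27 − 7 = 20.00.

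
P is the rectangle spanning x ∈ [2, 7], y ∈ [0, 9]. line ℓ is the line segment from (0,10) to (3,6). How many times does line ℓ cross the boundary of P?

The segment meets the boundary at (2,7.333).

1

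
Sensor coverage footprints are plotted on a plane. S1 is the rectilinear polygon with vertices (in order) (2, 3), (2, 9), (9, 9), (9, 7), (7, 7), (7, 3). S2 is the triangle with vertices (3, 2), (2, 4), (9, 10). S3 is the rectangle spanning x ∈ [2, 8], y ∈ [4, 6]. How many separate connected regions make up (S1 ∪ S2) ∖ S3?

(S1 ∪ S2) ∖ S3 splits into 2 disjoint pieces (area 19.2083, area 5.625).

2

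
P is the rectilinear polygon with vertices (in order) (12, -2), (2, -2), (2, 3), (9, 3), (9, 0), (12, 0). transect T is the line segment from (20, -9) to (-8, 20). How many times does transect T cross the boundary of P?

The segment meets the boundary at (8.414,3), (9,2.393), (11.31,0), (12,-0.714).

4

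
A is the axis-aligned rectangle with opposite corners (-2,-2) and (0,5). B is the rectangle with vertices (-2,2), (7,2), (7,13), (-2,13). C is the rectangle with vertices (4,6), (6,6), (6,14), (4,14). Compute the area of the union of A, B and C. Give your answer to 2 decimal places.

109.00

By inclusion–exclusion:
Individual areas: |A| = 14, |B| = 99, |C| = 16.
|A∩B|: x∈[-2,0], y∈[2,5] → 2·3 = 6.
|A∩C| = 0 (no overlap).
|B∩C|: x∈[4,6], y∈[6,13] → 2·7 = 14.
|A∩B∩C| = 0.
|A ∪ B ∪ C| = 129 − 20 + 0 = 109.00.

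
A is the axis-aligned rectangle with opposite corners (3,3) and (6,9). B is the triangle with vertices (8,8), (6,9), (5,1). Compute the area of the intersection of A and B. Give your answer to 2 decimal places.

The intersection is the polygon with vertices (6,3.333), (5.857,3), (5.25,3), (6,9).
By the shoelace formula its area is 2.23.

2.23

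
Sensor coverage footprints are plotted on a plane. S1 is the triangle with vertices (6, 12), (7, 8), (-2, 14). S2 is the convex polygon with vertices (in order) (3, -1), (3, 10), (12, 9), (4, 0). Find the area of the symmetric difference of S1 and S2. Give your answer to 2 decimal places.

|S1| = 15, |S2| = 50, |S1∩S2| = 1.8667.
|S1 △ S2| = |S1| + |S2| − 2·|S1∩S2| = 15 + 50 − 3.7333 = 61.27.

61.27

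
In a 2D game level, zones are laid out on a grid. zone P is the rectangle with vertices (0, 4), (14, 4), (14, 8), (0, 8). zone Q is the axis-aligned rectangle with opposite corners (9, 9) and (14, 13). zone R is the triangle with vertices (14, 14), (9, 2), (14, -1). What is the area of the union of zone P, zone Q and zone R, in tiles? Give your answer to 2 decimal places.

By inclusion–exclusion:
Individual areas: |zone P| = 56, |zone Q| = 20, |zone R| = 37.5.
|zone P∩zone Q| = 0 (no overlap).
|zone P∩zone R| = 13.3333.
|zone Q∩zone R| = 5.
|zone P∩zone Q∩zone R| = 0.
|zone P ∪ zone Q ∪ zone R| = 113.5 − 18.3333 + 0 = 95.17.

95.17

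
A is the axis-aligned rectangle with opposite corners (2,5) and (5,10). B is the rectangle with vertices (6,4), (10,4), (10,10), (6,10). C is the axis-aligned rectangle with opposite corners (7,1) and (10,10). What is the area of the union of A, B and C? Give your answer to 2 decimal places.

48.00

By inclusion–exclusion:
Individual areas: |A| = 15, |B| = 24, |C| = 27.
|A∩B| = 0 (no overlap).
|A∩C| = 0 (no overlap).
|B∩C|: x∈[7,10], y∈[4,10] → 3·6 = 18.
|A∩B∩C| = 0.
|A ∪ B ∪ C| = 66 − 18 + 0 = 48.00.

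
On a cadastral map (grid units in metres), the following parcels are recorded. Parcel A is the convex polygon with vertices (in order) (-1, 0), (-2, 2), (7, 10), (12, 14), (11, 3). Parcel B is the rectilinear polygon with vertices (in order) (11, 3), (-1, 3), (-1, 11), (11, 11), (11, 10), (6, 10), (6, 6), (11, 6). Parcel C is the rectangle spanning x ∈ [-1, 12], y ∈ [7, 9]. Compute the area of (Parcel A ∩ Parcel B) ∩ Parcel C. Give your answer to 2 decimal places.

2.50

The region (Parcel A ∩ Parcel B) ∩ Parcel C is the polygon with vertices (6,7), (3.625,7), (5.875,9), (6,9).
By the shoelace formula its area is 2.50.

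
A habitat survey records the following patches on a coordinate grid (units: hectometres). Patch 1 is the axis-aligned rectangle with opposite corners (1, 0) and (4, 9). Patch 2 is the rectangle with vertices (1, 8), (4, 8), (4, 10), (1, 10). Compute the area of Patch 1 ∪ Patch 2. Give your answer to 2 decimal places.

By inclusion–exclusion:
Individual areas: |Patch 1| = 27, |Patch 2| = 6.
|Patch 1∩Patch 2|: x∈[1,4], y∈[8,9] → 3·1 = 3.
|Patch 1 ∪ Patch 2| = 33 − 3 = 30.00.

30.00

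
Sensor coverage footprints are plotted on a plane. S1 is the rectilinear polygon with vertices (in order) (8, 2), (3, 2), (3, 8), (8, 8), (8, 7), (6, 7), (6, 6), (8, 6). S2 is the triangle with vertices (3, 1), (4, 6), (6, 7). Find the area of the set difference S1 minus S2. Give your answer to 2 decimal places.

|S1| = 28, |S1∩S2| = 4.35.
|S1 ∖ S2| = |S1| − |S1∩S2| = 28 − 4.35 = 23.65.

23.65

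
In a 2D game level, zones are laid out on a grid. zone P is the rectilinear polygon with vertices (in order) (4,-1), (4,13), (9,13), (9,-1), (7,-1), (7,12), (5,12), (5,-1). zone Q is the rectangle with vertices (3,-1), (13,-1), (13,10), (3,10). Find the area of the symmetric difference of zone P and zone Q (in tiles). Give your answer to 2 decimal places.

|zone P| = 44, |zone Q| = 110, |zone P∩zone Q| = 33.
|zone P △ zone Q| = |zone P| + |zone Q| − 2·|zone P∩zone Q| = 44 + 110 − 66 = 88.00.

88.00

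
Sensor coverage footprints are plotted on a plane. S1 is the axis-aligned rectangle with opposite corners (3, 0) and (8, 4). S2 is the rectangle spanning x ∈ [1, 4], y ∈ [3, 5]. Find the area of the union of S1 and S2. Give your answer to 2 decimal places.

25.00

By inclusion–exclusion:
Individual areas: |S1| = 20, |S2| = 6.
|S1∩S2|: x∈[3,4], y∈[3,4] → 1·1 = 1.
|S1 ∪ S2| = 26 − 1 = 25.00.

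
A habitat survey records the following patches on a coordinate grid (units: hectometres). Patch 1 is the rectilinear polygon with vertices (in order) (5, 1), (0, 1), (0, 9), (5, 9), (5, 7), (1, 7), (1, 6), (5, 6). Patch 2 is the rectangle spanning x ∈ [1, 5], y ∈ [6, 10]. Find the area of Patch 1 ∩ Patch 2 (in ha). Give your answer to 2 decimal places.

8.00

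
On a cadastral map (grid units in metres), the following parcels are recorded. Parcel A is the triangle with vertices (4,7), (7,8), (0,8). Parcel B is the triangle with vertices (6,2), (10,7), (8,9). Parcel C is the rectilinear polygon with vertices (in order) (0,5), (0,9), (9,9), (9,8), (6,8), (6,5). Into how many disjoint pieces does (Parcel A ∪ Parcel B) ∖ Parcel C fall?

2

(Parcel A ∪ Parcel B) ∖ Parcel C splits into 2 disjoint pieces (area 0.1667, area 8.3571).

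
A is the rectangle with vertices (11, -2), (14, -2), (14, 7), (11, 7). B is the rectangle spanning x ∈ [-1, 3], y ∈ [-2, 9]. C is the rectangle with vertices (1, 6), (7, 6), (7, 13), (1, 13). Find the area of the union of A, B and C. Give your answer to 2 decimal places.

By inclusion–exclusion:
Individual areas: |A| = 27, |B| = 44, |C| = 42.
|A∩B| = 0 (no overlap).
|A∩C| = 0 (no overlap).
|B∩C|: x∈[1,3], y∈[6,9] → 2·3 = 6.
|A∩B∩C| = 0.
|A ∪ B ∪ C| = 113 − 6 + 0 = 107.00.

107.00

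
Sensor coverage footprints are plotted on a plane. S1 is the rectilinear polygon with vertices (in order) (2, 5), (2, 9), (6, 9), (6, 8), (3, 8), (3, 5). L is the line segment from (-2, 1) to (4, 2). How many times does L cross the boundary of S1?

0

The segment lies entirely outside S1 and never meets its boundary.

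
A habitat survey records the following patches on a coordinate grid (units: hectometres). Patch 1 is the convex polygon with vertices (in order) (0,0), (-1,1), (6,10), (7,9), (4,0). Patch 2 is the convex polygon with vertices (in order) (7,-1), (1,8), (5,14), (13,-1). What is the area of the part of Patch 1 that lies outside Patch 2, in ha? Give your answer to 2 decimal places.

|Patch 1| = 34, |Patch 1∩Patch 2| = 14.8376.
|Patch 1 ∖ Patch 2| = |Patch 1| − |Patch 1∩Patch 2| = 34 − 14.8376 = 19.16.

19.16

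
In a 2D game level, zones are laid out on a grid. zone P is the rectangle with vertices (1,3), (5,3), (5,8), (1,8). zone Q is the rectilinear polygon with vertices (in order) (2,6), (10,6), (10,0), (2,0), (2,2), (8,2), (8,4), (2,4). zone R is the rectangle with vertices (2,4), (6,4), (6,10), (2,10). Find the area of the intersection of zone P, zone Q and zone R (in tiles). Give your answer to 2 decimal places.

The intersection is the polygon with vertices (2,4), (2,6), (5,6), (5,4).
By the shoelace formula its area is 6.00.

6.00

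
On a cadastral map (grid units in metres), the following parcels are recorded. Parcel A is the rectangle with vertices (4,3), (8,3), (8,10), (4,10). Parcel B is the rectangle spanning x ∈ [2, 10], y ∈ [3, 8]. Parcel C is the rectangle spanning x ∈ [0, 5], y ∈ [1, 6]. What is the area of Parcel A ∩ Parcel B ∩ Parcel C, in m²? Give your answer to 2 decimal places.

3.00

The intersection is the polygon with vertices (4,3), (4,6), (5,6), (5,3).
By the shoelace formula its area is 3.00.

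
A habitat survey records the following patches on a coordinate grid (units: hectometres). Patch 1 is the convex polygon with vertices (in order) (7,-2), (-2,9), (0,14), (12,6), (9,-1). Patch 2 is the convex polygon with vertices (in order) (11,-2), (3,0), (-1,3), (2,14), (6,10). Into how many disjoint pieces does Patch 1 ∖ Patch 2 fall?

Patch 1 ∖ Patch 2 splits into 3 disjoint pieces (area 1.181, area 13.6483, area 19.7746).

3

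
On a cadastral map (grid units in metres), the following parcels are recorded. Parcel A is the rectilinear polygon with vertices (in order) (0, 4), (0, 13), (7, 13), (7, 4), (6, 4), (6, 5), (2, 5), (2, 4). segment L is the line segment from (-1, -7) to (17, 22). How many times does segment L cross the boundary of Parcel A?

2

The segment meets the boundary at (7,5.889), (6,4.278).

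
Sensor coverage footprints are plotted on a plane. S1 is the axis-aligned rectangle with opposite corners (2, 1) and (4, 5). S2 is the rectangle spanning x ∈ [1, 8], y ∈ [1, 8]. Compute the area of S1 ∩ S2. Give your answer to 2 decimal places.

8.00

|S1∩S2|: x∈[2,4], y∈[1,5] → 2·4 = 8.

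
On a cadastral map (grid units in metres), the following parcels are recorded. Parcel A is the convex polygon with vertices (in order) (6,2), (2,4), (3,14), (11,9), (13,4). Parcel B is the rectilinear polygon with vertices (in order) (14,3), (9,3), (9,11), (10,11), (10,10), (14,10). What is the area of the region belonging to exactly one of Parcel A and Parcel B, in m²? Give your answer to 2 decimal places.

|Parcel A| = 81, |Parcel B| = 36, |Parcel A∩Parcel B| = 18.5.
|Parcel A △ Parcel B| = |Parcel A| + |Parcel B| − 2·|Parcel A∩Parcel B| = 81 + 36 − 37 = 80.00.

80.00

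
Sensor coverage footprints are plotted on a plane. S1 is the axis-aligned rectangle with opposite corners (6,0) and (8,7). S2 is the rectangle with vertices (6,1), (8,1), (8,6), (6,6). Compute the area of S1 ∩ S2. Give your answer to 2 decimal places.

10.00

|S1∩S2|: x∈[6,8], y∈[1,6] → 2·5 = 10.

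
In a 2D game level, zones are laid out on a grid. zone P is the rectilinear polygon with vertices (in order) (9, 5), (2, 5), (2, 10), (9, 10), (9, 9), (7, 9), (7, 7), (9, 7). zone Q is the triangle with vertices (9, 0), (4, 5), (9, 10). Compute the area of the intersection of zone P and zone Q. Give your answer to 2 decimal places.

9.00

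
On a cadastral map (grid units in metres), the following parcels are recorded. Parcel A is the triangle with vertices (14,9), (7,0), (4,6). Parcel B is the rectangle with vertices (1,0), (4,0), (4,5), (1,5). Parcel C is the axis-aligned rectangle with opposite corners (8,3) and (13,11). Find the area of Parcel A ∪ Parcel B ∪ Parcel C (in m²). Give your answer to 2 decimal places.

73.39

By inclusion–exclusion:
Individual areas: |Parcel A| = 34.5, |Parcel B| = 15, |Parcel C| = 40.
|Parcel A∩Parcel B| = 0.
|Parcel A∩Parcel C| = 16.1071.
|Parcel B∩Parcel C| = 0 (no overlap).
|Parcel A∩Parcel B∩Parcel C| = 0.
|Parcel A ∪ Parcel B ∪ Parcel C| = 89.5 − 16.1071 + 0 = 73.39.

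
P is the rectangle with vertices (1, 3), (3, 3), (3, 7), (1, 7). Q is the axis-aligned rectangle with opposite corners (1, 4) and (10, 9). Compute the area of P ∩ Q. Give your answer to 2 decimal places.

|P∩Q|: x∈[1,3], y∈[4,7] → 2·3 = 6.

6.00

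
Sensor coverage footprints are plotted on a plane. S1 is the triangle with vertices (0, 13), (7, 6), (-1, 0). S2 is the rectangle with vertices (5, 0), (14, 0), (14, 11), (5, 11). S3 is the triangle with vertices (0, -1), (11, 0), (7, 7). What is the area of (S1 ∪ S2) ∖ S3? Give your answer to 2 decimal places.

118.73

|S1 ∪ S2| = 144.5.
|(S1 ∪ S2) ∩ S3| = 25.7727.
|(S1 ∪ S2) ∖ S3| = 144.5 − 25.7727 = 118.73.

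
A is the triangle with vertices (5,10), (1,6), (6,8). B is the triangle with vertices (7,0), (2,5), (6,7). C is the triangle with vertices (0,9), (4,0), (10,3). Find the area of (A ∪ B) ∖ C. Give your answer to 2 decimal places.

6.90

|A ∪ B| = 21.
|(A ∪ B) ∩ C| = 14.0968.
|(A ∪ B) ∖ C| = 21 − 14.0968 = 6.90.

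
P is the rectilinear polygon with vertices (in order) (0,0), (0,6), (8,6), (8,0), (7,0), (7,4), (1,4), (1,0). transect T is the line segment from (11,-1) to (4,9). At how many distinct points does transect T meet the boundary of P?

2

The segment meets the boundary at (6.1,6), (8,3.286).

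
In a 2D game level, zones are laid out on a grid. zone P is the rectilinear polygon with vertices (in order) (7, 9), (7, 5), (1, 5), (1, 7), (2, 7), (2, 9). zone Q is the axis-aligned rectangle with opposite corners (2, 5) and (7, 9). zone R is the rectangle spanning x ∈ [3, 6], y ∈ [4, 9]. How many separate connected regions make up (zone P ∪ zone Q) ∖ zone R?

2

(zone P ∪ zone Q) ∖ zone R splits into 2 disjoint pieces (area 4, area 6).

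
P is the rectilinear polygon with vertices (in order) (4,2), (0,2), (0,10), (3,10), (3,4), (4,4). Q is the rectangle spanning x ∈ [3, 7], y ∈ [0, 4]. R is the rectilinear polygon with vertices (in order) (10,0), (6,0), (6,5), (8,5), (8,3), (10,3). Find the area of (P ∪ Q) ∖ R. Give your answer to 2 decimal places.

36.00

|P ∪ Q| = 40.
|(P ∪ Q) ∩ R| = 4.
|(P ∪ Q) ∖ R| = 40 − 4 = 36.00.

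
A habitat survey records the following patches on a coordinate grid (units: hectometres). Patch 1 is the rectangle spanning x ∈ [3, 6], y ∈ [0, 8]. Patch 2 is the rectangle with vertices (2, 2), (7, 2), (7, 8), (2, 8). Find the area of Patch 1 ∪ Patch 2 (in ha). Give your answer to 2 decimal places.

By inclusion–exclusion:
Individual areas: |Patch 1| = 24, |Patch 2| = 30.
|Patch 1∩Patch 2|: x∈[3,6], y∈[2,8] → 3·6 = 18.
|Patch 1 ∪ Patch 2| = 54 − 18 = 36.00.

36.00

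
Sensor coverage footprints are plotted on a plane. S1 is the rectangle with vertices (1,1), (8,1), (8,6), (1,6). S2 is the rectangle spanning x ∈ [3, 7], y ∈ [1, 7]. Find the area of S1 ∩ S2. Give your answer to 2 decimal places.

20.00

|S1∩S2|: x∈[3,7], y∈[1,6] → 4·5 = 20.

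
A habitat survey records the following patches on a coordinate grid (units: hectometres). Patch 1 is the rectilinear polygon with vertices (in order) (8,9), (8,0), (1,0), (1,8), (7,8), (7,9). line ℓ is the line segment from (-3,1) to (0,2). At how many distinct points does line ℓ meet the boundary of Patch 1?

The segment lies entirely outside Patch 1 and never meets its boundary.

0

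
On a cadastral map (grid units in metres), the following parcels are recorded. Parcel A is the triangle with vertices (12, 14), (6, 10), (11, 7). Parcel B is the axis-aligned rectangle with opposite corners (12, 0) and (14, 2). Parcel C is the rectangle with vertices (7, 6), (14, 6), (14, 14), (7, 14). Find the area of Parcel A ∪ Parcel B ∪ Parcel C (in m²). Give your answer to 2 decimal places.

By inclusion–exclusion:
Individual areas: |Parcel A| = 19, |Parcel B| = 4, |Parcel C| = 56.
|Parcel A∩Parcel B| = 0.
|Parcel A∩Parcel C| = 18.3667.
|Parcel B∩Parcel C| = 0 (no overlap).
|Parcel A∩Parcel B∩Parcel C| = 0.
|Parcel A ∪ Parcel B ∪ Parcel C| = 79 − 18.3667 + 0 = 60.63.

60.63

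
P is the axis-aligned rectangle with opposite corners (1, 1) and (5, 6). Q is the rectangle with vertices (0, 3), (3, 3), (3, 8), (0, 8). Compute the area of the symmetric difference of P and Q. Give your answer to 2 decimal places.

|P∩Q|: x∈[1,3], y∈[3,6] → 2·3 = 6.
|P △ Q| = |P| + |Q| − 2·|P∩Q| = 20 + 15 − 12 = 23.00.

23.00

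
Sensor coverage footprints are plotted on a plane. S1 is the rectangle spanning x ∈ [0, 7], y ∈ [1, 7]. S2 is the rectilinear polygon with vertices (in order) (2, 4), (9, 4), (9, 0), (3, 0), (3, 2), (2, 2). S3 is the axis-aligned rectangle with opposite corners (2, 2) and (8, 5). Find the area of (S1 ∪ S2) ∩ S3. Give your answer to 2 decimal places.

The region (S1 ∪ S2) ∩ S3 is the polygon with vertices (7,4), (8,4), (8,2), (2,2), (2,5), (7,5).
By the shoelace formula its area is 17.00.

17.00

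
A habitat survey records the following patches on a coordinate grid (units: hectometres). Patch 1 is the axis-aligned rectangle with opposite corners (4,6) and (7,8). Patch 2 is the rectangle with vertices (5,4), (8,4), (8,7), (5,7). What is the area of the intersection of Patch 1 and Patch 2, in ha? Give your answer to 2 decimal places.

2.00

|Patch 1∩Patch 2|: x∈[5,7], y∈[6,7] → 2·1 = 2.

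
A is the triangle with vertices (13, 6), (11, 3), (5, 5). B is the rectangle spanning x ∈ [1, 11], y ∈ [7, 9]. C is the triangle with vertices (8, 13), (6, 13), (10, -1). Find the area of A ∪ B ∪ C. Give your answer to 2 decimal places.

By inclusion–exclusion:
Individual areas: |A| = 11, |B| = 20, |C| = 14.
|A∩B| = 0.
|A∩C| = 1.4173.
|B∩C| = 2.5714.
|A∩B∩C| = 0.
|A ∪ B ∪ C| = 45 − 3.9887 + 0 = 41.01.

41.01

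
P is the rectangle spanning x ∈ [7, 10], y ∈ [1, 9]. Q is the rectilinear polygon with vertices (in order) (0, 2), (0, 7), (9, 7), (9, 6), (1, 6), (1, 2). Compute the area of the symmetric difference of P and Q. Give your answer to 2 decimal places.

33.00

|P| = 24, |Q| = 13, |P∩Q| = 2.
|P △ Q| = |P| + |Q| − 2·|P∩Q| = 24 + 13 − 4 = 33.00.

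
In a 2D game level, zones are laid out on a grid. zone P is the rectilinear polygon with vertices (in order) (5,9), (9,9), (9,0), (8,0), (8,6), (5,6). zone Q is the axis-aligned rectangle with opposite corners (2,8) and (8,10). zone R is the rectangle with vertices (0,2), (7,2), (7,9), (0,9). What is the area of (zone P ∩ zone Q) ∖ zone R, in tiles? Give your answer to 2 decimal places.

1.00

|zone P ∩ zone Q| = 3.
|(zone P ∩ zone Q) ∩ zone R| = 2.
|(zone P ∩ zone Q) ∖ zone R| = 3 − 2 = 1.00.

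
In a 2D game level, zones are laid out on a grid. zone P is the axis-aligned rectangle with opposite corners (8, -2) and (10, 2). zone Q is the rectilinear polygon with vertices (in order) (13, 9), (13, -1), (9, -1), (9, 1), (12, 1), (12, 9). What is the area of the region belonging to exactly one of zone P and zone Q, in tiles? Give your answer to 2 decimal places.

|zone P| = 8, |zone Q| = 16, |zone P∩zone Q| = 2.
|zone P △ zone Q| = |zone P| + |zone Q| − 2·|zone P∩zone Q| = 8 + 16 − 4 = 20.00.

20.00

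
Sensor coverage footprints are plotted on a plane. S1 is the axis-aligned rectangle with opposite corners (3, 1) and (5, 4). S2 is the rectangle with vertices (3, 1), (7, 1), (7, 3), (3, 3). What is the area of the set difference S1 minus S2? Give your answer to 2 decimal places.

2.00

|S1∩S2|: x∈[3,5], y∈[1,3] → 2·2 = 4.
|S1| = 6.
|S1 ∖ S2| = |S1| − |S1∩S2| = 6 − 4 = 2.00.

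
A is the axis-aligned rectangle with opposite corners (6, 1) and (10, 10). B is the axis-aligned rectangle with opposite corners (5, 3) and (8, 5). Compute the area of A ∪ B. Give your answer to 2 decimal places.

38.00

By inclusion–exclusion:
Individual areas: |A| = 36, |B| = 6.
|A∩B|: x∈[6,8], y∈[3,5] → 2·2 = 4.
|A ∪ B| = 42 − 4 = 38.00.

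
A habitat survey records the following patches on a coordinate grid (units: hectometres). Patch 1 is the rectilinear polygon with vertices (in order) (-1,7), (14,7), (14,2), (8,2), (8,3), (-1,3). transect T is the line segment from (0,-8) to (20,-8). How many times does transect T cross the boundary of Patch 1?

0

The segment lies entirely outside Patch 1 and never meets its boundary.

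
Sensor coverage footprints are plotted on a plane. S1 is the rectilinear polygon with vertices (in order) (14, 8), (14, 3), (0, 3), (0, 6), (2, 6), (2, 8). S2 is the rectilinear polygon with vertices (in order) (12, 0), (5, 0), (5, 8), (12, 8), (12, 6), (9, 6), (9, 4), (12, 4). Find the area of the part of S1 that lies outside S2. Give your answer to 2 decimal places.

|S1| = 66, |S1∩S2| = 29.
|S1 ∖ S2| = |S1| − |S1∩S2| = 66 − 29 = 37.00.

37.00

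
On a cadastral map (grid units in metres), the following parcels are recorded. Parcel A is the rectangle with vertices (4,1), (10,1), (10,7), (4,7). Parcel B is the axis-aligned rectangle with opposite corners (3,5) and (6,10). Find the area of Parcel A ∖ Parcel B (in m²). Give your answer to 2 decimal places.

|Parcel A∩Parcel B|: x∈[4,6], y∈[5,7] → 2·2 = 4.
|Parcel A| = 36.
|Parcel A ∖ Parcel B| = |Parcel A| − |Parcel A∩Parcel B| = 36 − 4 = 32.00.

32.00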